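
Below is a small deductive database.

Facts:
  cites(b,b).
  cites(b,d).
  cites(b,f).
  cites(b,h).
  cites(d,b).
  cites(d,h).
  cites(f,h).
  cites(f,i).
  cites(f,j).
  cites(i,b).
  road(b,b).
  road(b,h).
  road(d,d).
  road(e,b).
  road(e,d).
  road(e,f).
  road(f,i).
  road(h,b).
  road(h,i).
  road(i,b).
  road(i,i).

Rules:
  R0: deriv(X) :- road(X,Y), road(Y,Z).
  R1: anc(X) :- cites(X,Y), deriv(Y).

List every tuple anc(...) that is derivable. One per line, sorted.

round 1: derive deriv(b) via R0 from road(b,b), road(b,b)
round 1: derive deriv(d) via R0 from road(d,d), road(d,d)
round 1: derive deriv(e) via R0 from road(e,b), road(b,b)
round 1: derive deriv(f) via R0 from road(f,i), road(i,b)
round 1: derive deriv(h) via R0 from road(h,b), road(b,b)
round 1: derive deriv(i) via R0 from road(i,b), road(b,b)
round 2: derive anc(b) via R1 from cites(b,b), deriv(b)
round 2: derive anc(d) via R1 from cites(d,b), deriv(b)
round 2: derive anc(f) via R1 from cites(f,h), deriv(h)
round 2: derive anc(i) via R1 from cites(i,b), deriv(b)

anc(b)
anc(d)
anc(f)
anc(i)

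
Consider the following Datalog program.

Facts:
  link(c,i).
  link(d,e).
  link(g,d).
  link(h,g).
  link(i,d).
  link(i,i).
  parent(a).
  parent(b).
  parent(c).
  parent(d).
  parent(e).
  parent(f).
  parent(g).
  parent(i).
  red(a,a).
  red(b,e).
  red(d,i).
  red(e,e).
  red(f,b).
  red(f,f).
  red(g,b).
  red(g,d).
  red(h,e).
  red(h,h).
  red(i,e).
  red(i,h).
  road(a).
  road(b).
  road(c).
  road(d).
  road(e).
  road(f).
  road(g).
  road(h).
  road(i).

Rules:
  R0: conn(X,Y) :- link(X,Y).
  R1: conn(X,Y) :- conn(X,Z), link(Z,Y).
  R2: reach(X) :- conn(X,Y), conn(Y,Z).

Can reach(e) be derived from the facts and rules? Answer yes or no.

no

round 1: derive conn(c,i) via R0 from link(c,i)
round 1: derive conn(d,e) via R0 from link(d,e)
round 1: derive conn(g,d) via R0 from link(g,d)
round 1: derive conn(h,g) via R0 from link(h,g)
round 1: derive conn(i,d) via R0 from link(i,d)
round 1: derive conn(i,i) via R0 from link(i,i)
round 2: derive conn(c,d) via R1 from conn(c,i), link(i,d)
round 2: derive conn(g,e) via R1 from conn(g,d), link(d,e)
round 2: derive conn(h,d) via R1 from conn(h,g), link(g,d)
round 2: derive conn(i,e) via R1 from conn(i,d), link(d,e)
round 2: derive reach(c) via R2 from conn(c,i), conn(i,d)
round 2: derive reach(g) via R2 from conn(g,d), conn(d,e)
round 2: derive reach(h) via R2 from conn(h,g), conn(g,d)
round 2: derive reach(i) via R2 from conn(i,d), conn(d,e)
round 3: derive conn(c,e) via R1 from conn(c,d), link(d,e)
round 3: derive conn(h,e) via R1 from conn(h,d), link(d,e)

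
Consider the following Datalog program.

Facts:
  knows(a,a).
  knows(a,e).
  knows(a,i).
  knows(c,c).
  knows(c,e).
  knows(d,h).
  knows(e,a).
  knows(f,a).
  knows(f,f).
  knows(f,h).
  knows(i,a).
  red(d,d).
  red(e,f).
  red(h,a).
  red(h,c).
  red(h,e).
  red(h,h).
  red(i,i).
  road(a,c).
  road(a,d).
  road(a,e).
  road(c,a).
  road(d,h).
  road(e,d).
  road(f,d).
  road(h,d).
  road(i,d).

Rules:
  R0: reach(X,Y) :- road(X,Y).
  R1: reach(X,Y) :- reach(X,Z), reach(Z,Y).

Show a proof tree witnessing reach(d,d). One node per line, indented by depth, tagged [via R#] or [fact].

reach(d,d)  [via R1]
  reach(d,h)  [via R0]
    road(d,h)  [fact]
  reach(h,d)  [via R0]
    road(h,d)  [fact]

round 1: derive reach(a,c) via R0 from road(a,c)
round 1: derive reach(a,d) via R0 from road(a,d)
round 1: derive reach(a,e) via R0 from road(a,e)
round 1: derive reach(c,a) via R0 from road(c,a)
round 1: derive reach(d,h) via R0 from road(d,h)
round 1: derive reach(e,d) via R0 from road(e,d)
round 1: derive reach(f,d) via R0 from road(f,d)
round 1: derive reach(h,d) via R0 from road(h,d)
round 1: derive reach(i,d) via R0 from road(i,d)
round 2: derive reach(a,a) via R1 from reach(a,c), reach(c,a)
round 2: derive reach(a,h) via R1 from reach(a,d), reach(d,h)
round 2: derive reach(c,c) via R1 from reach(c,a), reach(a,c)
round 2: derive reach(c,d) via R1 from reach(c,a), reach(a,d)
round 2: derive reach(c,e) via R1 from reach(c,a), reach(a,e)
round 2: derive reach(d,d) via R1 from reach(d,h), reach(h,d)
round 2: derive reach(e,h) via R1 from reach(e,d), reach(d,h)
round 2: derive reach(f,h) via R1 from reach(f,d), reach(d,h)
round 2: derive reach(h,h) via R1 from reach(h,d), reach(d,h)
round 2: derive reach(i,h) via R1 from reach(i,d), reach(d,h)
round 3: derive reach(c,h) via R1 from reach(c,a), reach(a,h)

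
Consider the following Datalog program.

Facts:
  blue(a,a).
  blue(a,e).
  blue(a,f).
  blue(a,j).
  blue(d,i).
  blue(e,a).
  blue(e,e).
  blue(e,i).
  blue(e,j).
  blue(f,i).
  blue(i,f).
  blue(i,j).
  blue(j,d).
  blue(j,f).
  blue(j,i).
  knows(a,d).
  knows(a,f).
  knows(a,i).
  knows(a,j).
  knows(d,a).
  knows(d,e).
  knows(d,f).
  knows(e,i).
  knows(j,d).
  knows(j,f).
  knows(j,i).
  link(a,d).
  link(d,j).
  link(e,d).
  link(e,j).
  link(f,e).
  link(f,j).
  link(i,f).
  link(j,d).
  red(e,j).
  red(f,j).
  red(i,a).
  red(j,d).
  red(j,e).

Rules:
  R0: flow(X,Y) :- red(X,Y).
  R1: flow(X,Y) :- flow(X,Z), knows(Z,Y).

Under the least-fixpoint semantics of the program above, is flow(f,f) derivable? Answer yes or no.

yes

round 1: derive flow(e,j) via R0 from red(e,j)
round 1: derive flow(f,j) via R0 from red(f,j)
round 1: derive flow(i,a) via R0 from red(i,a)
round 1: derive flow(j,d) via R0 from red(j,d)
round 1: derive flow(j,e) via R0 from red(j,e)
round 2: derive flow(e,d) via R1 from flow(e,j), knows(j,d)
round 2: derive flow(e,f) via R1 from flow(e,j), knows(j,f)
round 2: derive flow(e,i) via R1 from flow(e,j), knows(j,i)
round 2: derive flow(f,d) via R1 from flow(f,j), knows(j,d)
round 2: derive flow(f,f) via R1 from flow(f,j), knows(j,f)
round 2: derive flow(f,i) via R1 from flow(f,j), knows(j,i)
round 2: derive flow(i,d) via R1 from flow(i,a), knows(a,d)
round 2: derive flow(i,f) via R1 from flow(i,a), knows(a,f)
round 2: derive flow(i,i) via R1 from flow(i,a), knows(a,i)
round 2: derive flow(i,j) via R1 from flow(i,a), knows(a,j)
round 2: derive flow(j,a) via R1 from flow(j,d), knows(d,a)
round 2: derive flow(j,f) via R1 from flow(j,d), knows(d,f)
round 2: derive flow(j,i) via R1 from flow(j,e), knows(e,i)
round 3: derive flow(e,a) via R1 from flow(e,d), knows(d,a)
round 3: derive flow(e,e) via R1 from flow(e,d), knows(d,e)
round 3: derive flow(f,a) via R1 from flow(f,d), knows(d,a)
round 3: derive flow(f,e) via R1 from flow(f,d), knows(d,e)
round 3: derive flow(i,e) via R1 from flow(i,d), knows(d,e)
round 3: derive flow(j,j) via R1 from flow(j,a), knows(a,j)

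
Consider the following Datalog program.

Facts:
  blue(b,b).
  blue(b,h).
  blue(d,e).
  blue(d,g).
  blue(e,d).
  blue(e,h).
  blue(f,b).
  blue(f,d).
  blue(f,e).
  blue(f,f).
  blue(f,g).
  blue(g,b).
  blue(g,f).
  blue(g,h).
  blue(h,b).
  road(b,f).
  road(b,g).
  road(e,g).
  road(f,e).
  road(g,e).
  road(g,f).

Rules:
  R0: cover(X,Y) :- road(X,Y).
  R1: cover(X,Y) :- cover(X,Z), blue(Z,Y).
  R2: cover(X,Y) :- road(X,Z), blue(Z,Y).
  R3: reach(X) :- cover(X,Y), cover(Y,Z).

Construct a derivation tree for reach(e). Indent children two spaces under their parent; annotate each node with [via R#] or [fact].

round 1: derive cover(b,f) via R0 from road(b,f)
round 1: derive cover(b,g) via R0 from road(b,g)
round 1: derive cover(e,g) via R0 from road(e,g)
round 1: derive cover(f,e) via R0 from road(f,e)
round 1: derive cover(g,e) via R0 from road(g,e)
round 1: derive cover(g,f) via R0 from road(g,f)
round 1: derive cover(b,b) via R2 from road(b,f), blue(f,b)
round 1: derive cover(b,d) via R2 from road(b,f), blue(f,d)
round 1: derive cover(b,e) via R2 from road(b,f), blue(f,e)
round 1: derive cover(b,h) via R2 from road(b,g), blue(g,h)
round 1: derive cover(e,b) via R2 from road(e,g), blue(g,b)
round 1: derive cover(e,f) via R2 from road(e,g), blue(g,f)
round 1: derive cover(e,h) via R2 from road(e,g), blue(g,h)
round 1: derive cover(f,d) via R2 from road(f,e), blue(e,d)
round 1: derive cover(f,h) via R2 from road(f,e), blue(e,h)
round 1: derive cover(g,b) via R2 from road(g,f), blue(f,b)
round 1: derive cover(g,d) via R2 from road(g,e), blue(e,d)
round 1: derive cover(g,g) via R2 from road(g,f), blue(f,g)
round 1: derive cover(g,h) via R2 from road(g,e), blue(e,h)
round 2: derive cover(e,d) via R1 from cover(e,f), blue(f,d)
round 2: derive cover(e,e) via R1 from cover(e,f), blue(f,e)
round 2: derive cover(f,b) via R1 from cover(f,h), blue(h,b)
round 2: derive cover(f,g) via R1 from cover(f,d), blue(d,g)
round 2: derive reach(b) via R3 from cover(b,b), cover(b,b)
round 2: derive reach(e) via R3 from cover(e,b), cover(b,b)
round 2: derive reach(f) via R3 from cover(f,e), cover(e,b)
round 2: derive reach(g) via R3 from cover(g,b), cover(b,b)
round 3: derive cover(f,f) via R1 from cover(f,g), blue(g,f)

reach(e)  [via R3]
  cover(e,b)  [via R2]
    road(e,g)  [fact]
    blue(g,b)  [fact]
  cover(b,b)  [via R2]
    road(b,f)  [fact]
    blue(f,b)  [fact]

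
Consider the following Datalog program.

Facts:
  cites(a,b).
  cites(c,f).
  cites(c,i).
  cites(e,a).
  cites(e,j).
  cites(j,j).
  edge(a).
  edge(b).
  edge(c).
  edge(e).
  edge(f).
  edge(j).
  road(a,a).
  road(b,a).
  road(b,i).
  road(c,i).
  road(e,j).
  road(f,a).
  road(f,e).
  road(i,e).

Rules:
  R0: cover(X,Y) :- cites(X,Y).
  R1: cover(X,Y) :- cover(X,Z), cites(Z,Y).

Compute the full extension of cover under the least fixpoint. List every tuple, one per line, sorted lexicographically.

round 1: derive cover(a,b) via R0 from cites(a,b)
round 1: derive cover(c,f) via R0 from cites(c,f)
round 1: derive cover(c,i) via R0 from cites(c,i)
round 1: derive cover(e,a) via R0 from cites(e,a)
round 1: derive cover(e,j) via R0 from cites(e,j)
round 1: derive cover(j,j) via R0 from cites(j,j)
round 2: derive cover(e,b) via R1 from cover(e,a), cites(a,b)

cover(a,b)
cover(c,f)
cover(c,i)
cover(e,a)
cover(e,b)
cover(e,j)
cover(j,j)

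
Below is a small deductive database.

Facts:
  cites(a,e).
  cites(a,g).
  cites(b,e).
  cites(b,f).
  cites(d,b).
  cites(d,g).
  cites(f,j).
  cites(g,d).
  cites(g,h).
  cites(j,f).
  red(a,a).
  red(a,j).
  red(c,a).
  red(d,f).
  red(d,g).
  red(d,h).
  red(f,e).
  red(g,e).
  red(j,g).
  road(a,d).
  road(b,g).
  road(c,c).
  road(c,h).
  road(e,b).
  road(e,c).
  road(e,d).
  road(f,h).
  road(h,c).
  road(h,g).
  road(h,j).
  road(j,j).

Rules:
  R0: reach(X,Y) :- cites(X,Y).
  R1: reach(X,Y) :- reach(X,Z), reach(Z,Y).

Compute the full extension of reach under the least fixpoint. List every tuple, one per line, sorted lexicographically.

round 1: derive reach(a,e) via R0 from cites(a,e)
round 1: derive reach(a,g) via R0 from cites(a,g)
round 1: derive reach(b,e) via R0 from cites(b,e)
round 1: derive reach(b,f) via R0 from cites(b,f)
round 1: derive reach(d,b) via R0 from cites(d,b)
round 1: derive reach(d,g) via R0 from cites(d,g)
round 1: derive reach(f,j) via R0 from cites(f,j)
round 1: derive reach(g,d) via R0 from cites(g,d)
round 1: derive reach(g,h) via R0 from cites(g,h)
round 1: derive reach(j,f) via R0 from cites(j,f)
round 2: derive reach(a,d) via R1 from reach(a,g), reach(g,d)
round 2: derive reach(a,h) via R1 from reach(a,g), reach(g,h)
round 2: derive reach(b,j) via R1 from reach(b,f), reach(f,j)
round 2: derive reach(d,d) via R1 from reach(d,g), reach(g,d)
round 2: derive reach(d,e) via R1 from reach(d,b), reach(b,e)
round 2: derive reach(d,f) via R1 from reach(d,b), reach(b,f)
round 2: derive reach(d,h) via R1 from reach(d,g), reach(g,h)
round 2: derive reach(f,f) via R1 from reach(f,j), reach(j,f)
round 2: derive reach(g,b) via R1 from reach(g,d), reach(d,b)
round 2: derive reach(g,g) via R1 from reach(g,d), reach(d,g)
round 2: derive reach(j,j) via R1 from reach(j,f), reach(f,j)
round 3: derive reach(a,b) via R1 from reach(a,d), reach(d,b)
round 3: derive reach(a,f) via R1 from reach(a,d), reach(d,f)
round 3: derive reach(d,j) via R1 from reach(d,b), reach(b,j)
round 3: derive reach(g,e) via R1 from reach(g,b), reach(b,e)
round 3: derive reach(g,f) via R1 from reach(g,b), reach(b,f)
round 3: derive reach(g,j) via R1 from reach(g,b), reach(b,j)
round 4: derive reach(a,j) via R1 from reach(a,b), reach(b,j)

reach(a,b)
reach(a,d)
reach(a,e)
reach(a,f)
reach(a,g)
reach(a,h)
reach(a,j)
reach(b,e)
reach(b,f)
reach(b,j)
reach(d,b)
reach(d,d)
reach(d,e)
reach(d,f)
reach(d,g)
reach(d,h)
reach(d,j)
reach(f,f)
reach(f,j)
reach(g,b)
reach(g,d)
reach(g,e)
reach(g,f)
reach(g,g)
reach(g,h)
reach(g,j)
reach(j,f)
reach(j,j)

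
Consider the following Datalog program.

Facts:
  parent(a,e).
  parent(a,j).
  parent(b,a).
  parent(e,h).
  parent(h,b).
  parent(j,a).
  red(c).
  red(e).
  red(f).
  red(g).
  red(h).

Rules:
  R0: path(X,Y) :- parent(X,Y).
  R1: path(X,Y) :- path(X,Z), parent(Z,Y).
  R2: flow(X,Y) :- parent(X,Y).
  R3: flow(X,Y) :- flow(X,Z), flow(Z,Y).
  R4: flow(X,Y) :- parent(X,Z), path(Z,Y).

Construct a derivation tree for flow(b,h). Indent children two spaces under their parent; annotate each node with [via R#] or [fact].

flow(b,h)  [via R3]
  flow(b,a)  [via R2]
    parent(b,a)  [fact]
  flow(a,h)  [via R3]
    flow(a,e)  [via R2]
      parent(a,e)  [fact]
    flow(e,h)  [via R2]
      parent(e,h)  [fact]

round 1: derive path(a,e) via R0 from parent(a,e)
round 1: derive path(a,j) via R0 from parent(a,j)
round 1: derive path(b,a) via R0 from parent(b,a)
round 1: derive path(e,h) via R0 from parent(e,h)
round 1: derive path(h,b) via R0 from parent(h,b)
round 1: derive path(j,a) via R0 from parent(j,a)
round 1: derive flow(a,e) via R2 from parent(a,e)
round 1: derive flow(a,j) via R2 from parent(a,j)
round 1: derive flow(b,a) via R2 from parent(b,a)
round 1: derive flow(e,h) via R2 from parent(e,h)
round 1: derive flow(h,b) via R2 from parent(h,b)
round 1: derive flow(j,a) via R2 from parent(j,a)
round 2: derive path(a,a) via R1 from path(a,j), parent(j,a)
round 2: derive path(a,h) via R1 from path(a,e), parent(e,h)
round 2: derive path(b,e) via R1 from path(b,a), parent(a,e)
round 2: derive path(b,j) via R1 from path(b,a), parent(a,j)
round 2: derive path(e,b) via R1 from path(e,h), parent(h,b)
round 2: derive path(h,a) via R1 from path(h,b), parent(b,a)
round 2: derive path(j,e) via R1 from path(j,a), parent(a,e)
round 2: derive path(j,j) via R1 from path(j,a), parent(a,j)
round 2: derive flow(a,a) via R3 from flow(a,j), flow(j,a)
round 2: derive flow(a,h) via R3 from flow(a,e), flow(e,h)
round 2: derive flow(b,e) via R3 from flow(b,a), flow(a,e)
round 2: derive flow(b,j) via R3 from flow(b,a), flow(a,j)
round 2: derive flow(e,b) via R3 from flow(e,h), flow(h,b)
round 2: derive flow(h,a) via R3 from flow(h,b), flow(b,a)
round 2: derive flow(j,e) via R3 from flow(j,a), flow(a,e)
round 2: derive flow(j,j) via R3 from flow(j,a), flow(a,j)
round 3: derive path(a,b) via R1 from path(a,h), parent(h,b)
round 3: derive path(b,h) via R1 from path(b,e), parent(e,h)
round 3: derive path(e,a) via R1 from path(e,b), parent(b,a)
round 3: derive path(h,e) via R1 from path(h,a), parent(a,e)
round 3: derive path(h,j) via R1 from path(h,a), parent(a,j)
round 3: derive path(j,h) via R1 from path(j,e), parent(e,h)
round 3: derive flow(a,b) via R3 from flow(a,e), flow(e,b)
round 3: derive flow(b,b) via R3 from flow(b,e), flow(e,b)
round 3: derive flow(b,h) via R3 from flow(b,a), flow(a,h)
round 3: derive flow(e,a) via R3 from flow(e,b), flow(b,a)
round 3: derive flow(e,e) via R3 from flow(e,b), flow(b,e)
round 3: derive flow(e,j) via R3 from flow(e,b), flow(b,j)
round 3: derive flow(h,e) via R3 from flow(h,a), flow(a,e)
round 3: derive flow(h,h) via R3 from flow(h,a), flow(a,h)
round 3: derive flow(h,j) via R3 from flow(h,a), flow(a,j)
round 3: derive flow(j,b) via R3 from flow(j,e), flow(e,b)
round 3: derive flow(j,h) via R3 from flow(j,a), flow(a,h)
round 4: derive path(b,b) via R1 from path(b,h), parent(h,b)
round 4: derive path(e,e) via R1 from path(e,a), parent(a,e)
round 4: derive path(e,j) via R1 from path(e,a), parent(a,j)
round 4: derive path(h,h) via R1 from path(h,e), parent(e,h)
round 4: derive path(j,b) via R1 from path(j,h), parent(h,b)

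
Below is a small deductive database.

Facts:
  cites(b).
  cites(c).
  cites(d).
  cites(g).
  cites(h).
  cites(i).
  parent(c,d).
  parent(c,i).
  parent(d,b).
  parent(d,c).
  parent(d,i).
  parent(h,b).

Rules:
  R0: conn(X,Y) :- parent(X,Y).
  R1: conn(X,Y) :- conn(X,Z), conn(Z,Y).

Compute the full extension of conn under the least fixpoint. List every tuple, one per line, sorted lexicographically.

conn(c,b)
conn(c,c)
conn(c,d)
conn(c,i)
conn(d,b)
conn(d,c)
conn(d,d)
conn(d,i)
conn(h,b)

round 1: derive conn(c,d) via R0 from parent(c,d)
round 1: derive conn(c,i) via R0 from parent(c,i)
round 1: derive conn(d,b) via R0 from parent(d,b)
round 1: derive conn(d,c) via R0 from parent(d,c)
round 1: derive conn(d,i) via R0 from parent(d,i)
round 1: derive conn(h,b) via R0 from parent(h,b)
round 2: derive conn(c,b) via R1 from conn(c,d), conn(d,b)
round 2: derive conn(c,c) via R1 from conn(c,d), conn(d,c)
round 2: derive conn(d,d) via R1 from conn(d,c), conn(c,d)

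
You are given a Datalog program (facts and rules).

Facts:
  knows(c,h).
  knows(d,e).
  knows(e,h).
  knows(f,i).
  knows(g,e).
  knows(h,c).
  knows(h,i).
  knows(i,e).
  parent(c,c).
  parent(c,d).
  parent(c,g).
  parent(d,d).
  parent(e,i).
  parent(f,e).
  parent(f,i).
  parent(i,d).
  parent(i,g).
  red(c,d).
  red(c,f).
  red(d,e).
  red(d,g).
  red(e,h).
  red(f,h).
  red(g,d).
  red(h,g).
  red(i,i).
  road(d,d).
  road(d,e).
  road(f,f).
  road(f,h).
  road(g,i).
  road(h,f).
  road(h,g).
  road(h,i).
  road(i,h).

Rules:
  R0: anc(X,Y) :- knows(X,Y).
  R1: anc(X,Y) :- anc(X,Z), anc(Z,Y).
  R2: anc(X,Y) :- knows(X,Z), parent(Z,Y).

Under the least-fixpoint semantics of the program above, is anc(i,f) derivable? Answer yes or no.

round 1: derive anc(c,h) via R0 from knows(c,h)
round 1: derive anc(d,e) via R0 from knows(d,e)
round 1: derive anc(e,h) via R0 from knows(e,h)
round 1: derive anc(f,i) via R0 from knows(f,i)
round 1: derive anc(g,e) via R0 from knows(g,e)
round 1: derive anc(h,c) via R0 from knows(h,c)
round 1: derive anc(h,i) via R0 from knows(h,i)
round 1: derive anc(i,e) via R0 from knows(i,e)
round 1: derive anc(d,i) via R2 from knows(d,e), parent(e,i)
round 1: derive anc(f,d) via R2 from knows(f,i), parent(i,d)
round 1: derive anc(f,g) via R2 from knows(f,i), parent(i,g)
round 1: derive anc(g,i) via R2 from knows(g,e), parent(e,i)
round 1: derive anc(h,d) via R2 from knows(h,c), parent(c,d)
round 1: derive anc(h,g) via R2 from knows(h,c), parent(c,g)
round 1: derive anc(i,i) via R2 from knows(i,e), parent(e,i)
round 2: derive anc(c,c) via R1 from anc(c,h), anc(h,c)
round 2: derive anc(c,d) via R1 from anc(c,h), anc(h,d)
round 2: derive anc(c,g) via R1 from anc(c,h), anc(h,g)
round 2: derive anc(c,i) via R1 from anc(c,h), anc(h,i)
round 2: derive anc(d,h) via R1 from anc(d,e), anc(e,h)
round 2: derive anc(e,c) via R1 from anc(e,h), anc(h,c)
round 2: derive anc(e,d) via R1 from anc(e,h), anc(h,d)
round 2: derive anc(e,g) via R1 from anc(e,h), anc(h,g)
round 2: derive anc(e,i) via R1 from anc(e,h), anc(h,i)
round 2: derive anc(f,e) via R1 from anc(f,d), anc(d,e)
round 2: derive anc(g,h) via R1 from anc(g,e), anc(e,h)
round 2: derive anc(h,e) via R1 from anc(h,d), anc(d,e)
round 2: derive anc(h,h) via R1 from anc(h,c), anc(c,h)
round 2: derive anc(i,h) via R1 from anc(i,e), anc(e,h)
round 3: derive anc(c,e) via R1 from anc(c,d), anc(d,e)
round 3: derive anc(d,c) via R1 from anc(d,e), anc(e,c)
round 3: derive anc(d,d) via R1 from anc(d,e), anc(e,d)
round 3: derive anc(d,g) via R1 from anc(d,e), anc(e,g)
round 3: derive anc(e,e) via R1 from anc(e,d), anc(d,e)
round 3: derive anc(f,c) via R1 from anc(f,e), anc(e,c)
round 3: derive anc(f,h) via R1 from anc(f,d), anc(d,h)
round 3: derive anc(g,c) via R1 from anc(g,e), anc(e,c)
round 3: derive anc(g,d) via R1 from anc(g,e), anc(e,d)
round 3: derive anc(g,g) via R1 from anc(g,e), anc(e,g)
round 3: derive anc(i,c) via R1 from anc(i,e), anc(e,c)
round 3: derive anc(i,d) via R1 from anc(i,e), anc(e,d)
round 3: derive anc(i,g) via R1 from anc(i,e), anc(e,g)

no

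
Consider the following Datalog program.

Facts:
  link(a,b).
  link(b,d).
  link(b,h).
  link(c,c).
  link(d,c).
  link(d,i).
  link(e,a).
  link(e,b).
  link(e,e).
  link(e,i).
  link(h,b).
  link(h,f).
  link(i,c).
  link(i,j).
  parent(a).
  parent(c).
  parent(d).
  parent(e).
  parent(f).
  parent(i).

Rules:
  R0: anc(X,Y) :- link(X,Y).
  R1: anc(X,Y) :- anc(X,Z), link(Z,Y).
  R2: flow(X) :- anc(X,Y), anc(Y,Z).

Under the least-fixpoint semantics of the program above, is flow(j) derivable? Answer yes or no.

no

round 1: derive anc(a,b) via R0 from link(a,b)
round 1: derive anc(b,d) via R0 from link(b,d)
round 1: derive anc(b,h) via R0 from link(b,h)
round 1: derive anc(c,c) via R0 from link(c,c)
round 1: derive anc(d,c) via R0 from link(d,c)
round 1: derive anc(d,i) via R0 from link(d,i)
round 1: derive anc(e,a) via R0 from link(e,a)
round 1: derive anc(e,b) via R0 from link(e,b)
round 1: derive anc(e,e) via R0 from link(e,e)
round 1: derive anc(e,i) via R0 from link(e,i)
round 1: derive anc(h,b) via R0 from link(h,b)
round 1: derive anc(h,f) via R0 from link(h,f)
round 1: derive anc(i,c) via R0 from link(i,c)
round 1: derive anc(i,j) via R0 from link(i,j)
round 2: derive anc(a,d) via R1 from anc(a,b), link(b,d)
round 2: derive anc(a,h) via R1 from anc(a,b), link(b,h)
round 2: derive anc(b,b) via R1 from anc(b,h), link(h,b)
round 2: derive anc(b,c) via R1 from anc(b,d), link(d,c)
round 2: derive anc(b,f) via R1 from anc(b,h), link(h,f)
round 2: derive anc(b,i) via R1 from anc(b,d), link(d,i)
round 2: derive anc(d,j) via R1 from anc(d,i), link(i,j)
round 2: derive anc(e,c) via R1 from anc(e,i), link(i,c)
round 2: derive anc(e,d) via R1 from anc(e,b), link(b,d)
round 2: derive anc(e,h) via R1 from anc(e,b), link(b,h)
round 2: derive anc(e,j) via R1 from anc(e,i), link(i,j)
round 2: derive anc(h,d) via R1 from anc(h,b), link(b,d)
round 2: derive anc(h,h) via R1 from anc(h,b), link(b,h)
round 2: derive flow(a) via R2 from anc(a,b), anc(b,d)
round 2: derive flow(b) via R2 from anc(b,d), anc(d,c)
round 2: derive flow(c) via R2 from anc(c,c), anc(c,c)
round 2: derive flow(d) via R2 from anc(d,c), anc(c,c)
round 2: derive flow(e) via R2 from anc(e,a), anc(a,b)
round 2: derive flow(h) via R2 from anc(h,b), anc(b,d)
round 2: derive flow(i) via R2 from anc(i,c), anc(c,c)
round 3: derive anc(a,c) via R1 from anc(a,d), link(d,c)
round 3: derive anc(a,f) via R1 from anc(a,h), link(h,f)
round 3: derive anc(a,i) via R1 from anc(a,d), link(d,i)
round 3: derive anc(b,j) via R1 from anc(b,i), link(i,j)
round 3: derive anc(e,f) via R1 from anc(e,h), link(h,f)
round 3: derive anc(h,c) via R1 from anc(h,d), link(d,c)
round 3: derive anc(h,i) via R1 from anc(h,d), link(d,i)
round 4: derive anc(a,j) via R1 from anc(a,i), link(i,j)
round 4: derive anc(h,j) via R1 from anc(h,i), link(i,j)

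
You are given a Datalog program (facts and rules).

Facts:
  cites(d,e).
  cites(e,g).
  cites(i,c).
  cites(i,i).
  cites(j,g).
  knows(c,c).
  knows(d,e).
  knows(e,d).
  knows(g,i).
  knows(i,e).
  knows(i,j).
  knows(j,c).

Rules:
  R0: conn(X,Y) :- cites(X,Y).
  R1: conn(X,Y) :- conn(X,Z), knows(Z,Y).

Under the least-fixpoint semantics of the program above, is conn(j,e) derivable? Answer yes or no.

yes

round 1: derive conn(d,e) via R0 from cites(d,e)
round 1: derive conn(e,g) via R0 from cites(e,g)
round 1: derive conn(i,c) via R0 from cites(i,c)
round 1: derive conn(i,i) via R0 from cites(i,i)
round 1: derive conn(j,g) via R0 from cites(j,g)
round 2: derive conn(d,d) via R1 from conn(d,e), knows(e,d)
round 2: derive conn(e,i) via R1 from conn(e,g), knows(g,i)
round 2: derive conn(i,e) via R1 from conn(i,i), knows(i,e)
round 2: derive conn(i,j) via R1 from conn(i,i), knows(i,j)
round 2: derive conn(j,i) via R1 from conn(j,g), knows(g,i)
round 3: derive conn(e,e) via R1 from conn(e,i), knows(i,e)
round 3: derive conn(e,j) via R1 from conn(e,i), knows(i,j)
round 3: derive conn(i,d) via R1 from conn(i,e), knows(e,d)
round 3: derive conn(j,e) via R1 from conn(j,i), knows(i,e)
round 3: derive conn(j,j) via R1 from conn(j,i), knows(i,j)
round 4: derive conn(e,c) via R1 from conn(e,j), knows(j,c)
round 4: derive conn(e,d) via R1 from conn(e,e), knows(e,d)
round 4: derive conn(j,c) via R1 from conn(j,j), knows(j,c)
round 4: derive conn(j,d) via R1 from conn(j,e), knows(e,d)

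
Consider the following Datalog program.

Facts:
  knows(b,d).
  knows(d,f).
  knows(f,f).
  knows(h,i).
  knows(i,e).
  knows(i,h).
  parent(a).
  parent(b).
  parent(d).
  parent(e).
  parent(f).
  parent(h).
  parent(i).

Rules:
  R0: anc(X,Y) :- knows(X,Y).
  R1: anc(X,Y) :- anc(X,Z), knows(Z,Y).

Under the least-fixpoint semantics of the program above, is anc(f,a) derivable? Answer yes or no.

no

round 1: derive anc(b,d) via R0 from knows(b,d)
round 1: derive anc(d,f) via R0 from knows(d,f)
round 1: derive anc(f,f) via R0 from knows(f,f)
round 1: derive anc(h,i) via R0 from knows(h,i)
round 1: derive anc(i,e) via R0 from knows(i,e)
round 1: derive anc(i,h) via R0 from knows(i,h)
round 2: derive anc(b,f) via R1 from anc(b,d), knows(d,f)
round 2: derive anc(h,e) via R1 from anc(h,i), knows(i,e)
round 2: derive anc(h,h) via R1 from anc(h,i), knows(i,h)
round 2: derive anc(i,i) via R1 from anc(i,h), knows(h,i)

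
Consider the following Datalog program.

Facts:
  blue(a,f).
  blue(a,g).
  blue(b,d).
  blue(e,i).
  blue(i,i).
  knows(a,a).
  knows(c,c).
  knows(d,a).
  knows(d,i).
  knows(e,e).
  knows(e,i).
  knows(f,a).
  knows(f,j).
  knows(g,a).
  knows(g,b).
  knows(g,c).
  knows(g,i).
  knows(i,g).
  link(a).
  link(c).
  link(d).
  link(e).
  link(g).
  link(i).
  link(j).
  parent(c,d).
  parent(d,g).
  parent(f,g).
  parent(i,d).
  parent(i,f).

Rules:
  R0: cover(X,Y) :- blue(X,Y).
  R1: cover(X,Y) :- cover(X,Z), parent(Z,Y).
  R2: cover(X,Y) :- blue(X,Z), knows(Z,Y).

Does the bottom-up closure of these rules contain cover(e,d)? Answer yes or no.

round 1: derive cover(a,f) via R0 from blue(a,f)
round 1: derive cover(a,g) via R0 from blue(a,g)
round 1: derive cover(b,d) via R0 from blue(b,d)
round 1: derive cover(e,i) via R0 from blue(e,i)
round 1: derive cover(i,i) via R0 from blue(i,i)
round 1: derive cover(a,a) via R2 from blue(a,f), knows(f,a)
round 1: derive cover(a,b) via R2 from blue(a,g), knows(g,b)
round 1: derive cover(a,c) via R2 from blue(a,g), knows(g,c)
round 1: derive cover(a,i) via R2 from blue(a,g), knows(g,i)
round 1: derive cover(a,j) via R2 from blue(a,f), knows(f,j)
round 1: derive cover(b,a) via R2 from blue(b,d), knows(d,a)
round 1: derive cover(b,i) via R2 from blue(b,d), knows(d,i)
round 1: derive cover(e,g) via R2 from blue(e,i), knows(i,g)
round 1: derive cover(i,g) via R2 from blue(i,i), knows(i,g)
round 2: derive cover(a,d) via R1 from cover(a,c), parent(c,d)
round 2: derive cover(b,f) via R1 from cover(b,i), parent(i,f)
round 2: derive cover(b,g) via R1 from cover(b,d), parent(d,g)
round 2: derive cover(e,d) via R1 from cover(e,i), parent(i,d)
round 2: derive cover(e,f) via R1 from cover(e,i), parent(i,f)
round 2: derive cover(i,d) via R1 from cover(i,i), parent(i,d)
round 2: derive cover(i,f) via R1 from cover(i,i), parent(i,f)

yes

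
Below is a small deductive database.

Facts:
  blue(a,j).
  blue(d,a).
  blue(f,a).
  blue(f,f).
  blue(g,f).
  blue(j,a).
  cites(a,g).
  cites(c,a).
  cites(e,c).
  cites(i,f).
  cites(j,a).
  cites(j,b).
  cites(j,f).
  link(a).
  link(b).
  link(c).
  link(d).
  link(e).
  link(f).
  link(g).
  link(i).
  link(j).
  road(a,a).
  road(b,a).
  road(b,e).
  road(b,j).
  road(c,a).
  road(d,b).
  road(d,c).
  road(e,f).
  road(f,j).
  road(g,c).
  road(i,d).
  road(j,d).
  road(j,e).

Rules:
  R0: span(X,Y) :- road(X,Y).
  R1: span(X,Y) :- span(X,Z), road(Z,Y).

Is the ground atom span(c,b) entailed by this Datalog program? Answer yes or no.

no

round 1: derive span(a,a) via R0 from road(a,a)
round 1: derive span(b,a) via R0 from road(b,a)
round 1: derive span(b,e) via R0 from road(b,e)
round 1: derive span(b,j) via R0 from road(b,j)
round 1: derive span(c,a) via R0 from road(c,a)
round 1: derive span(d,b) via R0 from road(d,b)
round 1: derive span(d,c) via R0 from road(d,c)
round 1: derive span(e,f) via R0 from road(e,f)
round 1: derive span(f,j) via R0 from road(f,j)
round 1: derive span(g,c) via R0 from road(g,c)
round 1: derive span(i,d) via R0 from road(i,d)
round 1: derive span(j,d) via R0 from road(j,d)
round 1: derive span(j,e) via R0 from road(j,e)
round 2: derive span(b,d) via R1 from span(b,j), road(j,d)
round 2: derive span(b,f) via R1 from span(b,e), road(e,f)
round 2: derive span(d,a) via R1 from span(d,b), road(b,a)
round 2: derive span(d,e) via R1 from span(d,b), road(b,e)
round 2: derive span(d,j) via R1 from span(d,b), road(b,j)
round 2: derive span(e,j) via R1 from span(e,f), road(f,j)
round 2: derive span(f,d) via R1 from span(f,j), road(j,d)
round 2: derive span(f,e) via R1 from span(f,j), road(j,e)
round 2: derive span(g,a) via R1 from span(g,c), road(c,a)
round 2: derive span(i,b) via R1 from span(i,d), road(d,b)
round 2: derive span(i,c) via R1 from span(i,d), road(d,c)
round 2: derive span(j,b) via R1 from span(j,d), road(d,b)
round 2: derive span(j,c) via R1 from span(j,d), road(d,c)
round 2: derive span(j,f) via R1 from span(j,e), road(e,f)
round 3: derive span(b,b) via R1 from span(b,d), road(d,b)
round 3: derive span(b,c) via R1 from span(b,d), road(d,c)
round 3: derive span(d,d) via R1 from span(d,j), road(j,d)
round 3: derive span(d,f) via R1 from span(d,e), road(e,f)
round 3: derive span(e,d) via R1 from span(e,j), road(j,d)
round 3: derive span(e,e) via R1 from span(e,j), road(j,e)
round 3: derive span(f,b) via R1 from span(f,d), road(d,b)
round 3: derive span(f,c) via R1 from span(f,d), road(d,c)
round 3: derive span(f,f) via R1 from span(f,e), road(e,f)
round 3: derive span(i,a) via R1 from span(i,b), road(b,a)
round 3: derive span(i,e) via R1 from span(i,b), road(b,e)
round 3: derive span(i,j) via R1 from span(i,b), road(b,j)
round 3: derive span(j,a) via R1 from span(j,b), road(b,a)
round 3: derive span(j,j) via R1 from span(j,b), road(b,j)
round 4: derive span(e,b) via R1 from span(e,d), road(d,b)
round 4: derive span(e,c) via R1 from span(e,d), road(d,c)
round 4: derive span(f,a) via R1 from span(f,b), road(b,a)
round 4: derive span(i,f) via R1 from span(i,e), road(e,f)
round 5: derive span(e,a) via R1 from span(e,b), road(b,a)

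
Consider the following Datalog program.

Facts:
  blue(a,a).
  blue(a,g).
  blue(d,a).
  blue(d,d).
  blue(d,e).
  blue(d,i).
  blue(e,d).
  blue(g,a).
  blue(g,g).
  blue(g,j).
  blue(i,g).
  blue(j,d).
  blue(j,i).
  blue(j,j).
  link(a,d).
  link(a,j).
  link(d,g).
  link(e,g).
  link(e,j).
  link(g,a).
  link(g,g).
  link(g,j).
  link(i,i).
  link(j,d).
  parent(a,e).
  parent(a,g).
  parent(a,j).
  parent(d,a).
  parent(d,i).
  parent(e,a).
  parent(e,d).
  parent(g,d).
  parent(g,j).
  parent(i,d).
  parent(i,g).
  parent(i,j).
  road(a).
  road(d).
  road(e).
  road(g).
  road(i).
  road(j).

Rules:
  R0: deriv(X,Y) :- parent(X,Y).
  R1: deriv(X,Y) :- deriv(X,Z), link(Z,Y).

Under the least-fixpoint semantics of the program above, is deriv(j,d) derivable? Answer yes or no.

round 1: derive deriv(a,e) via R0 from parent(a,e)
round 1: derive deriv(a,g) via R0 from parent(a,g)
round 1: derive deriv(a,j) via R0 from parent(a,j)
round 1: derive deriv(d,a) via R0 from parent(d,a)
round 1: derive deriv(d,i) via R0 from parent(d,i)
round 1: derive deriv(e,a) via R0 from parent(e,a)
round 1: derive deriv(e,d) via R0 from parent(e,d)
round 1: derive deriv(g,d) via R0 from parent(g,d)
round 1: derive deriv(g,j) via R0 from parent(g,j)
round 1: derive deriv(i,d) via R0 from parent(i,d)
round 1: derive deriv(i,g) via R0 from parent(i,g)
round 1: derive deriv(i,j) via R0 from parent(i,j)
round 2: derive deriv(a,a) via R1 from deriv(a,g), link(g,a)
round 2: derive deriv(a,d) via R1 from deriv(a,j), link(j,d)
round 2: derive deriv(d,d) via R1 from deriv(d,a), link(a,d)
round 2: derive deriv(d,j) via R1 from deriv(d,a), link(a,j)
round 2: derive deriv(e,g) via R1 from deriv(e,d), link(d,g)
round 2: derive deriv(e,j) via R1 from deriv(e,a), link(a,j)
round 2: derive deriv(g,g) via R1 from deriv(g,d), link(d,g)
round 2: derive deriv(i,a) via R1 from deriv(i,g), link(g,a)
round 3: derive deriv(d,g) via R1 from deriv(d,d), link(d,g)
round 3: derive deriv(g,a) via R1 from deriv(g,g), link(g,a)

no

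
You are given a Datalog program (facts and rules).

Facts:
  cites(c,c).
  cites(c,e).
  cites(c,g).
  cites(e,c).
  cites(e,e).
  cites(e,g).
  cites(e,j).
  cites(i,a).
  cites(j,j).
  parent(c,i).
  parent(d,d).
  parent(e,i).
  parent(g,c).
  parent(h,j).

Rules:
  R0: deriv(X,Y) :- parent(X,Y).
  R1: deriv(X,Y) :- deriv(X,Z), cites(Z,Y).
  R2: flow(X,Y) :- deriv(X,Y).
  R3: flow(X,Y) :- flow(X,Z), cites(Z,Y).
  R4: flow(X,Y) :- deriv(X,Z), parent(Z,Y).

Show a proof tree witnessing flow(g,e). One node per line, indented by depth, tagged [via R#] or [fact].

flow(g,e)  [via R2]
  deriv(g,e)  [via R1]
    deriv(g,c)  [via R0]
      parent(g,c)  [fact]
    cites(c,e)  [fact]

round 1: derive deriv(c,i) via R0 from parent(c,i)
round 1: derive deriv(d,d) via R0 from parent(d,d)
round 1: derive deriv(e,i) via R0 from parent(e,i)
round 1: derive deriv(g,c) via R0 from parent(g,c)
round 1: derive deriv(h,j) via R0 from parent(h,j)
round 2: derive deriv(c,a) via R1 from deriv(c,i), cites(i,a)
round 2: derive deriv(e,a) via R1 from deriv(e,i), cites(i,a)
round 2: derive deriv(g,e) via R1 from deriv(g,c), cites(c,e)
round 2: derive deriv(g,g) via R1 from deriv(g,c), cites(c,g)
round 2: derive flow(c,i) via R2 from deriv(c,i)
round 2: derive flow(d,d) via R2 from deriv(d,d)
round 2: derive flow(e,i) via R2 from deriv(e,i)
round 2: derive flow(g,c) via R2 from deriv(g,c)
round 2: derive flow(h,j) via R2 from deriv(h,j)
round 2: derive flow(g,i) via R4 from deriv(g,c), parent(c,i)
round 3: derive deriv(g,j) via R1 from deriv(g,e), cites(e,j)
round 3: derive flow(c,a) via R2 from deriv(c,a)
round 3: derive flow(e,a) via R2 from deriv(e,a)
round 3: derive flow(g,e) via R2 from deriv(g,e)
round 3: derive flow(g,g) via R2 from deriv(g,g)
round 3: derive flow(g,a) via R3 from flow(g,i), cites(i,a)
round 4: derive flow(g,j) via R2 from deriv(g,j)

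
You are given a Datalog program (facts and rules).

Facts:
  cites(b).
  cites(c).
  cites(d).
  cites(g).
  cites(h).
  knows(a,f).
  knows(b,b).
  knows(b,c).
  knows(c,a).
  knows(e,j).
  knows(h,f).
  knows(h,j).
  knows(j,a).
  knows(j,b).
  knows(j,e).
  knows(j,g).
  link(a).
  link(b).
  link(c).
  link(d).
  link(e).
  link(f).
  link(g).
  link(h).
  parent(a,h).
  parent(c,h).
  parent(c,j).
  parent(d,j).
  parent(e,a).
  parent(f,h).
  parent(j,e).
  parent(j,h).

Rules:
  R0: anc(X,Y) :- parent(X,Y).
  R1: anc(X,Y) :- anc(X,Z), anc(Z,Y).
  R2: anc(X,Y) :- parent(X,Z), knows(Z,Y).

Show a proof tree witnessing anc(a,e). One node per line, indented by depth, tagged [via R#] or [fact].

round 1: derive anc(a,h) via R0 from parent(a,h)
round 1: derive anc(c,h) via R0 from parent(c,h)
round 1: derive anc(c,j) via R0 from parent(c,j)
round 1: derive anc(d,j) via R0 from parent(d,j)
round 1: derive anc(e,a) via R0 from parent(e,a)
round 1: derive anc(f,h) via R0 from parent(f,h)
round 1: derive anc(j,e) via R0 from parent(j,e)
round 1: derive anc(j,h) via R0 from parent(j,h)
round 1: derive anc(a,f) via R2 from parent(a,h), knows(h,f)
round 1: derive anc(a,j) via R2 from parent(a,h), knows(h,j)
round 1: derive anc(c,a) via R2 from parent(c,j), knows(j,a)
round 1: derive anc(c,b) via R2 from parent(c,j), knows(j,b)
round 1: derive anc(c,e) via R2 from parent(c,j), knows(j,e)
round 1: derive anc(c,f) via R2 from parent(c,h), knows(h,f)
round 1: derive anc(c,g) via R2 from parent(c,j), knows(j,g)
round 1: derive anc(d,a) via R2 from parent(d,j), knows(j,a)
round 1: derive anc(d,b) via R2 from parent(d,j), knows(j,b)
round 1: derive anc(d,e) via R2 from parent(d,j), knows(j,e)
round 1: derive anc(d,g) via R2 from parent(d,j), knows(j,g)
round 1: derive anc(e,f) via R2 from parent(e,a), knows(a,f)
round 1: derive anc(f,f) via R2 from parent(f,h), knows(h,f)
round 1: derive anc(f,j) via R2 from parent(f,h), knows(h,j)
round 1: derive anc(j,f) via R2 from parent(j,h), knows(h,f)
round 1: derive anc(j,j) via R2 from parent(j,e), knows(e,j)
round 2: derive anc(a,e) via R1 from anc(a,j), anc(j,e)
round 2: derive anc(d,f) via R1 from anc(d,a), anc(a,f)
round 2: derive anc(d,h) via R1 from anc(d,a), anc(a,h)
round 2: derive anc(e,h) via R1 from anc(e,a), anc(a,h)
round 2: derive anc(e,j) via R1 from anc(e,a), anc(a,j)
round 2: derive anc(f,e) via R1 from anc(f,j), anc(j,e)
round 2: derive anc(j,a) via R1 from anc(j,e), anc(e,a)
round 3: derive anc(a,a) via R1 from anc(a,e), anc(e,a)
round 3: derive anc(e,e) via R1 from anc(e,a), anc(a,e)
round 3: derive anc(f,a) via R1 from anc(f,e), anc(e,a)

anc(a,e)  [via R1]
  anc(a,j)  [via R2]
    parent(a,h)  [fact]
    knows(h,j)  [fact]
  anc(j,e)  [via R0]
    parent(j,e)  [fact]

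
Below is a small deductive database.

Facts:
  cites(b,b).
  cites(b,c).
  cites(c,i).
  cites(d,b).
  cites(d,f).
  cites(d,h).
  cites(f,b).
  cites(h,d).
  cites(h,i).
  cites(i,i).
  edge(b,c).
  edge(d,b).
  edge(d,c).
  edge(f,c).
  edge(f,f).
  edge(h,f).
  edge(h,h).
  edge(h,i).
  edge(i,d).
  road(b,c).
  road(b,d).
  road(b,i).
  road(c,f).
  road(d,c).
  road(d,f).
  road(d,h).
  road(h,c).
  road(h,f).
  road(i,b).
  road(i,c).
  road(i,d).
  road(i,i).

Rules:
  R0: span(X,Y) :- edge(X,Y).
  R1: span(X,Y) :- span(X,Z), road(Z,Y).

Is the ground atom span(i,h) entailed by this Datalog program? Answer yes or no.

yes

round 1: derive span(b,c) via R0 from edge(b,c)
round 1: derive span(d,b) via R0 from edge(d,b)
round 1: derive span(d,c) via R0 from edge(d,c)
round 1: derive span(f,c) via R0 from edge(f,c)
round 1: derive span(f,f) via R0 from edge(f,f)
round 1: derive span(h,f) via R0 from edge(h,f)
round 1: derive span(h,h) via R0 from edge(h,h)
round 1: derive span(h,i) via R0 from edge(h,i)
round 1: derive span(i,d) via R0 from edge(i,d)
round 2: derive span(b,f) via R1 from span(b,c), road(c,f)
round 2: derive span(d,d) via R1 from span(d,b), road(b,d)
round 2: derive span(d,f) via R1 from span(d,c), road(c,f)
round 2: derive span(d,i) via R1 from span(d,b), road(b,i)
round 2: derive span(h,b) via R1 from span(h,i), road(i,b)
round 2: derive span(h,c) via R1 from span(h,h), road(h,c)
round 2: derive span(h,d) via R1 from span(h,i), road(i,d)
round 2: derive span(i,c) via R1 from span(i,d), road(d,c)
round 2: derive span(i,f) via R1 from span(i,d), road(d,f)
round 2: derive span(i,h) via R1 from span(i,d), road(d,h)
round 3: derive span(d,h) via R1 from span(d,d), road(d,h)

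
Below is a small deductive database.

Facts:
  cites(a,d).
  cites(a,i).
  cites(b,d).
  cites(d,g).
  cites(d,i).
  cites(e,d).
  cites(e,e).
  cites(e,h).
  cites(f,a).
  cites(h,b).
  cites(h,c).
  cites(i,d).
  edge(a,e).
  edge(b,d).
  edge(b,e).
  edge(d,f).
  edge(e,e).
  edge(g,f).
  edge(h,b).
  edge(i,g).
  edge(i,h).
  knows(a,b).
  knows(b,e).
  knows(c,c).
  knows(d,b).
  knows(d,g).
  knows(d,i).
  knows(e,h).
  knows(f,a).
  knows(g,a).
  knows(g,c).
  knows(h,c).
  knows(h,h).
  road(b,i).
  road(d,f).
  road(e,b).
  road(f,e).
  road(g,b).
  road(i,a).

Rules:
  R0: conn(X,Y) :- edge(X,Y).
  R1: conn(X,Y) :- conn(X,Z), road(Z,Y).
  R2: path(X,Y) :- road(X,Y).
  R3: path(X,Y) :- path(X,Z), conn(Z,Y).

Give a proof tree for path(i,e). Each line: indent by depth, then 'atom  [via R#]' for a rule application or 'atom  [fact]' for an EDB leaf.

path(i,e)  [via R3]
  path(i,a)  [via R2]
    road(i,a)  [fact]
  conn(a,e)  [via R0]
    edge(a,e)  [fact]

round 1: derive conn(a,e) via R0 from edge(a,e)
round 1: derive conn(b,d) via R0 from edge(b,d)
round 1: derive conn(b,e) via R0 from edge(b,e)
round 1: derive conn(d,f) via R0 from edge(d,f)
round 1: derive conn(e,e) via R0 from edge(e,e)
round 1: derive conn(g,f) via R0 from edge(g,f)
round 1: derive conn(h,b) via R0 from edge(h,b)
round 1: derive conn(i,g) via R0 from edge(i,g)
round 1: derive conn(i,h) via R0 from edge(i,h)
round 1: derive path(b,i) via R2 from road(b,i)
round 1: derive path(d,f) via R2 from road(d,f)
round 1: derive path(e,b) via R2 from road(e,b)
round 1: derive path(f,e) via R2 from road(f,e)
round 1: derive path(g,b) via R2 from road(g,b)
round 1: derive path(i,a) via R2 from road(i,a)
round 2: derive conn(a,b) via R1 from conn(a,e), road(e,b)
round 2: derive conn(b,b) via R1 from conn(b,e), road(e,b)
round 2: derive conn(b,f) via R1 from conn(b,d), road(d,f)
round 2: derive conn(d,e) via R1 from conn(d,f), road(f,e)
round 2: derive conn(e,b) via R1 from conn(e,e), road(e,b)
round 2: derive conn(g,e) via R1 from conn(g,f), road(f,e)
round 2: derive conn(h,i) via R1 from conn(h,b), road(b,i)
round 2: derive conn(i,b) via R1 from conn(i,g), road(g,b)
round 2: derive path(b,g) via R3 from path(b,i), conn(i,g)
round 2: derive path(b,h) via R3 from path(b,i), conn(i,h)
round 2: derive path(e,d) via R3 from path(e,b), conn(b,d)
round 2: derive path(e,e) via R3 from path(e,b), conn(b,e)
round 2: derive path(g,d) via R3 from path(g,b), conn(b,d)
round 2: derive path(g,e) via R3 from path(g,b), conn(b,e)
round 2: derive path(i,e) via R3 from path(i,a), conn(a,e)
round 3: derive conn(a,i) via R1 from conn(a,b), road(b,i)
round 3: derive conn(b,i) via R1 from conn(b,b), road(b,i)
round 3: derive conn(d,b) via R1 from conn(d,e), road(e,b)
round 3: derive conn(e,i) via R1 from conn(e,b), road(b,i)
round 3: derive conn(g,b) via R1 from conn(g,e), road(e,b)
round 3: derive conn(h,a) via R1 from conn(h,i), road(i,a)
round 3: derive conn(i,i) via R1 from conn(i,b), road(b,i)
round 3: derive path(b,b) via R3 from path(b,h), conn(h,b)
round 3: derive path(b,e) via R3 from path(b,g), conn(g,e)
round 3: derive path(b,f) via R3 from path(b,g), conn(g,f)
round 3: derive path(e,f) via R3 from path(e,b), conn(b,f)
round 3: derive path(f,b) via R3 from path(f,e), conn(e,b)
round 3: derive path(g,f) via R3 from path(g,b), conn(b,f)
round 3: derive path(i,b) via R3 from path(i,a), conn(a,b)
round 4: derive conn(a,a) via R1 from conn(a,i), road(i,a)
round 4: derive conn(b,a) via R1 from conn(b,i), road(i,a)
round 4: derive conn(d,i) via R1 from conn(d,b), road(b,i)
round 4: derive conn(e,a) via R1 from conn(e,i), road(i,a)
round 4: derive conn(g,i) via R1 from conn(g,b), road(b,i)
round 4: derive conn(i,a) via R1 from conn(i,i), road(i,a)
round 4: derive path(b,a) via R3 from path(b,h), conn(h,a)
round 4: derive path(b,d) via R3 from path(b,b), conn(b,d)
round 4: derive path(e,i) via R3 from path(e,b), conn(b,i)
round 4: derive path(f,d) via R3 from path(f,b), conn(b,d)
round 4: derive path(f,f) via R3 from path(f,b), conn(b,f)
round 4: derive path(f,i) via R3 from path(f,b), conn(b,i)
round 4: derive path(g,i) via R3 from path(g,b), conn(b,i)
round 4: derive path(i,d) via R3 from path(i,b), conn(b,d)
round 4: derive path(i,f) via R3 from path(i,b), conn(b,f)
round 4: derive path(i,i) via R3 from path(i,a), conn(a,i)
round 5: derive conn(d,a) via R1 from conn(d,i), road(i,a)
round 5: derive conn(g,a) via R1 from conn(g,i), road(i,a)
round 5: derive path(e,a) via R3 from path(e,b), conn(b,a)
round 5: derive path(e,g) via R3 from path(e,i), conn(i,g)
round 5: derive path(e,h) via R3 from path(e,i), conn(i,h)
round 5: derive path(f,a) via R3 from path(f,b), conn(b,a)
round 5: derive path(f,g) via R3 from path(f,i), conn(i,g)
round 5: derive path(f,h) via R3 from path(f,i), conn(i,h)
round 5: derive path(g,a) via R3 from path(g,b), conn(b,a)
round 5: derive path(g,g) via R3 from path(g,i), conn(i,g)
round 5: derive path(g,h) via R3 from path(g,i), conn(i,h)
round 5: derive path(i,g) via R3 from path(i,i), conn(i,g)
round 5: derive path(i,h) via R3 from path(i,i), conn(i,h)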